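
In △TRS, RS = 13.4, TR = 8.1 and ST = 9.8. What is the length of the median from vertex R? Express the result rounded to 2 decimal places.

m_R ≈ 9.93

Median from R: ½√(2·TR² + 2·RS² − ST²) ≈ 9.9285.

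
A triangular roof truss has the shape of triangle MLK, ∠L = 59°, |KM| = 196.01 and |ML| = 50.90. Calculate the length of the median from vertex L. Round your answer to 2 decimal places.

123.70

Law of sines: sin K = |ML|·sin L/|KM| ≈ 0.22259.
Since |KM| ≥ |ML|, only the acute value applies: ∠K ≈ 12.86°.
Then ∠M = 180° − ∠L − ∠K ≈ 108.14°.
Law of sines gives |LK| = |KM|·sin M/sin L ≈ 217.31.
Median from L: ½√(2·|ML|² + 2·|LK|² − |KM|²) ≈ 123.7.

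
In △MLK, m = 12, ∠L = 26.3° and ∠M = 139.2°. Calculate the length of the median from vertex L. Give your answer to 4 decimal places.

The third angle is ∠K = 180° − ∠M − ∠L = 14.50°.
Law of sines: l = m·sin L/sin M ≈ 8.137.
Law of sines: k = m·sin K/sin M ≈ 4.5982.
Median from L: ½√(2·k² + 2·m² − l²) ≈ 8.1252.

8.1252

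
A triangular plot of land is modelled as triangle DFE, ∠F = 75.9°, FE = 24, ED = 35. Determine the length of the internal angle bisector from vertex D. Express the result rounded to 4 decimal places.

Law of sines: sin D = FE·sin F/ED ≈ 0.66506.
Since ED ≥ FE, only the acute value applies: ∠D ≈ 41.69°.
Then ∠E = 180° − ∠F − ∠D ≈ 62.41°.
Law of sines gives DF = ED·sin E/sin F ≈ 31.985.
The bisector from D has length 2·ED·DF·cos(∠D/2)/(ED+DF) ≈ 31.237.

t_D ≈ 31.2370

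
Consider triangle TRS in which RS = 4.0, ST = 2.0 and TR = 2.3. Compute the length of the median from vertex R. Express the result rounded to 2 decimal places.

Median from R: ½√(2·TR² + 2·RS² − ST²) ≈ 3.1056.

m_R ≈ 3.11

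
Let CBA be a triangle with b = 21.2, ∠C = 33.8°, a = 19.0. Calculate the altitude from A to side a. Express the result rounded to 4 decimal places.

By the law of cosines, c² = b² + a² − 2·b·a·cos C = 141, so c ≈ 11.874.
Area = ½·b·a·sin C ≈ 112.04.
The altitude from A has length 2·area/a ≈ 11.793.

h_A ≈ 11.7935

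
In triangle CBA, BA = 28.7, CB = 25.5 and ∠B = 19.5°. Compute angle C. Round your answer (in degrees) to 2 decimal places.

By the law of cosines, AC² = CB² + BA² − 2·CB·BA·cos B = 94.196, so AC ≈ 9.7054.
Law of cosines again: cos C = (AC² + CB² − BA²)/(2·AC·CB) ≈ -0.16010, so ∠C ≈ 99.21°.

99.21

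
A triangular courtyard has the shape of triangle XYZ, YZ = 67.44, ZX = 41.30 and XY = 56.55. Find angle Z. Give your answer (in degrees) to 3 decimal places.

56.730

By the law of cosines, cos Z = (YZ² + ZX² − XY²) / (2·YZ·ZX) ≈ 0.54859, so ∠Z ≈ 56.73°.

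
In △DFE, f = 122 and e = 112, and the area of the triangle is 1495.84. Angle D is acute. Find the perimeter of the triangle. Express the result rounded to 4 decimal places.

perimeter ≈ 261.6236

From area = ½·f·e·sin D, we get sin D = 2·area/(f·e) ≈ 0.21895.
Taking the acute solution, ∠D ≈ 12.65°.
Law of cosines then gives d ≈ 27.624.
Perimeter = 27.624 + 122 + 112 = 261.62.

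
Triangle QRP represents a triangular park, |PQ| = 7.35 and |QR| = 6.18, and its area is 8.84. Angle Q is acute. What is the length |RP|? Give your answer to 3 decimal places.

From area = ½·|PQ|·|QR|·sin Q, we get sin Q = 2·area/(|PQ|·|QR|) ≈ 0.38923.
Taking the acute solution, ∠Q ≈ 22.91°.
Law of cosines then gives |RP| ≈ 2.9211.

2.921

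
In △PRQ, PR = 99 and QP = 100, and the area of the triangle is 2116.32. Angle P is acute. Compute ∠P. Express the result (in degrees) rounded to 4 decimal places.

From area = ½·QP·PR·sin P, we get sin P = 2·area/(QP·PR) ≈ 0.42754.
Taking the acute solution, ∠P ≈ 25.31°.

∠P ≈ 25.3115°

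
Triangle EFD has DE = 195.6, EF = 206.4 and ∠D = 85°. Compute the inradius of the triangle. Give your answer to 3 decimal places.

Law of sines: sin F = DE·sin D/EF ≈ 0.94407.
Since EF ≥ DE, only the acute value applies: ∠F ≈ 70.75°.
Then ∠E = 180° − ∠D − ∠F ≈ 24.25°.
Law of sines gives FD = EF·sin E/sin D ≈ 85.108.
Area = ½·EF·DE·sin E ≈ 8291.9.
Semiperimeter s = (85.108+195.6+206.4)/2 = 243.55.
Inradius = area/s = 8291.9/243.55 ≈ 34.045.

34.045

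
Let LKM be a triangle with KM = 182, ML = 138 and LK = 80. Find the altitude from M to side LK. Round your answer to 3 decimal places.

Semiperimeter s = (182 + 138 + 80)/2 = 200.
Heron's formula: area = √(200·18·62·120) ≈ 5175.3.
The altitude from M has length 2·area/LK ≈ 129.38.

129.383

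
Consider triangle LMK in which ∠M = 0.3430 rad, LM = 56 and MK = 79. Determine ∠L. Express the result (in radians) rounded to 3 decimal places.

By the law of cosines, KL² = LM² + MK² − 2·LM·MK·cos M = 1044.4, so KL ≈ 32.317.
Law of cosines again: cos L = (KL² + LM² − MK²)/(2·KL·LM) ≈ -0.56930, so ∠L ≈ 2.1765 rad.

∠L ≈ 2.176 rad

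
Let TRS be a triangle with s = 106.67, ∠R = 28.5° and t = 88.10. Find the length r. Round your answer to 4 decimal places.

By the law of cosines, r² = s² + t² − 2·s·t·cos R = 2622.5, so r ≈ 51.21.

51.2104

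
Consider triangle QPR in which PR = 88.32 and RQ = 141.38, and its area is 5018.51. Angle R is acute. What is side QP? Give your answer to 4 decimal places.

113.7220

From area = ½·PR·RQ·sin R, we get sin R = 2·area/(PR·RQ) ≈ 0.80382.
Taking the acute solution, ∠R ≈ 0.934 rad.
Law of cosines then gives QP ≈ 113.72.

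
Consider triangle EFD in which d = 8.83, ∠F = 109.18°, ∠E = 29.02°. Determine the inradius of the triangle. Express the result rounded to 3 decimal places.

The third angle is ∠D = 180° − ∠E − ∠F = 41.80°.
Law of sines: e = d·sin E/sin D ≈ 6.4266.
Law of sines: f = d·sin F/sin D ≈ 12.512.
Area = ½·d·e·sin F ≈ 26.799.
Semiperimeter s = (6.4266+12.512+8.83)/2 = 13.884.
Inradius = area/s = 26.799/13.884 ≈ 1.9301.

r ≈ 1.930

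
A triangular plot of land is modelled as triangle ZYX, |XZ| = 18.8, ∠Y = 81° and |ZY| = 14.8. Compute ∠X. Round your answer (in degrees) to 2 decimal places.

∠X ≈ 51.04°

Law of sines: sin X = |ZY|·sin Y/|XZ| ≈ 0.77754.
Since |XZ| ≥ |ZY|, only the acute value applies: ∠X ≈ 51.04°.
Then ∠Z = 180° − ∠Y − ∠X ≈ 47.96°.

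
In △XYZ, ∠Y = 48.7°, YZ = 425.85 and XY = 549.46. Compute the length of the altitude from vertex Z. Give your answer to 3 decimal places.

By the law of cosines, ZX² = XY² + YZ² − 2·XY·YZ·cos Y = 1.7439e+05, so ZX ≈ 417.6.
Area = ½·XY·YZ·sin Y ≈ 87893.
The altitude from Z has length 2·area/XY ≈ 319.93.

319.926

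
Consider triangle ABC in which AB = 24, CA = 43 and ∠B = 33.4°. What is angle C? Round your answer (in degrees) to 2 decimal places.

Law of sines: sin C = AB·sin B/CA ≈ 0.30725.
Since CA ≥ AB, only the acute value applies: ∠C ≈ 17.89°.
Then ∠A = 180° − ∠B − ∠C ≈ 128.71°.

17.89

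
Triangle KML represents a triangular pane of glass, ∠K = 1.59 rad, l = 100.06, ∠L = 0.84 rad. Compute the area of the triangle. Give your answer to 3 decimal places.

4389.378

The third angle is ∠M = π − ∠L − ∠K = 0.712 rad.
Law of sines: k = l·sin K/sin L ≈ 134.35.
Law of sines: m = l·sin M/sin L ≈ 87.751.
Area = ½·l·k·sin M ≈ 4389.4.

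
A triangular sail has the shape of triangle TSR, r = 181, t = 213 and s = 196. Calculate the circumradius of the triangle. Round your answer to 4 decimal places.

114.3316

By the law of cosines, cos T = (s² + r² − t²) / (2·s·r) ≈ 0.36374, so ∠T ≈ 68.67°.
Circumradius = t/(2 sin T) ≈ 114.33.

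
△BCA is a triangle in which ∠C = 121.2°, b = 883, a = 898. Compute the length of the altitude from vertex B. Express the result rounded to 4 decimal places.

768.1171

By the law of cosines, c² = a² + b² − 2·a·b·cos C = 2.4076e+06, so c ≈ 1551.6.
Area = ½·a·b·sin C ≈ 3.3912e+05.
The altitude from B has length 2·area/b ≈ 768.12.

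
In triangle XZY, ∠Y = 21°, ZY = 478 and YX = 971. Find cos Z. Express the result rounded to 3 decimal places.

By the law of cosines, XZ² = ZY² + YX² − 2·ZY·YX·cos Y = 3.047e+05, so XZ ≈ 552.
Law of cosines again: cos Z = (XZ² + ZY² − YX²)/(2·XZ·ZY) ≈ -0.77628, so ∠Z ≈ 140.92°.

cos Z ≈ -0.776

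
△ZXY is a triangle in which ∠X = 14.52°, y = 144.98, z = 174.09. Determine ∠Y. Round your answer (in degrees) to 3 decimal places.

47.131

By the law of cosines, x² = y² + z² − 2·y·z·cos X = 2459.7, so x ≈ 49.595.
Law of cosines again: cos Y = (z² + x² − y²)/(2·z·x) ≈ 0.68032, so ∠Y ≈ 47.13°.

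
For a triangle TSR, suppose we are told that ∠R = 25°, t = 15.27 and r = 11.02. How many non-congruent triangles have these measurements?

t·sin R = 15.27·sin(25°) ≈ 6.453.
Since t sin R < r < t (6.453 < 11.02 < 15.27), two triangles exist.

2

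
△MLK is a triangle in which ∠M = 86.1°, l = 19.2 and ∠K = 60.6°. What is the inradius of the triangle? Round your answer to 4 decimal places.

The third angle is ∠L = 180° − ∠K − ∠M = 33.30°.
Law of sines: m = l·sin M/sin L ≈ 34.89.
Law of sines: k = l·sin K/sin L ≈ 30.467.
Area = ½·l·m·sin K ≈ 291.81.
Semiperimeter s = (34.89+19.2+30.467)/2 = 42.279.
Inradius = area/s = 291.81/42.279 ≈ 6.902.

r ≈ 6.9020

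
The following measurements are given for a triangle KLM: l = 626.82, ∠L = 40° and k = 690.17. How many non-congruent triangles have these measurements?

2

k·sin L = 690.17·sin(40°) ≈ 443.6.
Since k sin L < l < k (443.6 < 626.82 < 690.17), two triangles exist.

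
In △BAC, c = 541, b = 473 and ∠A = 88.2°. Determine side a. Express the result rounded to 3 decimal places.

707.343

By the law of cosines, a² = c² + b² − 2·c·b·cos A = 5.0033e+05, so a ≈ 707.34.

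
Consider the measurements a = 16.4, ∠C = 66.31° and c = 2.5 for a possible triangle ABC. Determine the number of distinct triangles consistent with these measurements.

a·sin C = 16.4·sin(66.31°) ≈ 15.02.
Since c = 2.5 < 15.02 = a sin C, no triangle exists.

0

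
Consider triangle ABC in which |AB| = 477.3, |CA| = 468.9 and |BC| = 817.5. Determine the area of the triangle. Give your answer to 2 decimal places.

97365.81

Semiperimeter s = (817.5 + 468.9 + 477.3)/2 = 881.85.
Heron's formula: area = √(881.85·64.35·412.95·404.55) ≈ 97366.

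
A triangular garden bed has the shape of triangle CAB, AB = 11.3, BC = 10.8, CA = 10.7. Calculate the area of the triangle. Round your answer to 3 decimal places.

Semiperimeter s = (11.3 + 10.8 + 10.7)/2 = 16.4.
Heron's formula: area = √(16.4·5.1·5.6·5.7) ≈ 51.67.

area ≈ 51.670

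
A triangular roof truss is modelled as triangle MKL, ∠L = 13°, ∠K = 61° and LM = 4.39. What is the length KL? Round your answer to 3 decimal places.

The third angle is ∠M = 180° − ∠K − ∠L = 106.00°.
Law of sines: KL = LM·sin M/sin K ≈ 4.8249.

4.825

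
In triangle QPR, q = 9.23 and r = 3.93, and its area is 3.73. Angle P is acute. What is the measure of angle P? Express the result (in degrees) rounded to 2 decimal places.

From area = ½·r·q·sin P, we get sin P = 2·area/(r·q) ≈ 0.20566.
Taking the acute solution, ∠P ≈ 11.87°.

∠P ≈ 11.87°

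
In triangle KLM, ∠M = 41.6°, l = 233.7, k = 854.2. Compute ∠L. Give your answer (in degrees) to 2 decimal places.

∠L ≈ 12.86°

By the law of cosines, m² = k² + l² − 2·k·l·cos M = 4.8571e+05, so m ≈ 696.93.
Law of cosines again: cos L = (m² + k² − l²)/(2·m·k) ≈ 0.97490, so ∠L ≈ 12.86°.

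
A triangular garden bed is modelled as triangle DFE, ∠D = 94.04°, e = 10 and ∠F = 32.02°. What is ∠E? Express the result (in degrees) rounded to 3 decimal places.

The third angle is ∠E = 180° − ∠D − ∠F = 53.94°.

53.940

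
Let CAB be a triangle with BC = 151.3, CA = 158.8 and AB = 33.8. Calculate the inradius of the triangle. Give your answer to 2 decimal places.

r ≈ 14.77

Semiperimeter s = (33.8 + 151.3 + 158.8)/2 = 171.95.
Heron's formula: area = √(171.95·138.15·20.65·13.15) ≈ 2539.8.
Inradius = area/s = 2539.8/171.95 ≈ 14.771.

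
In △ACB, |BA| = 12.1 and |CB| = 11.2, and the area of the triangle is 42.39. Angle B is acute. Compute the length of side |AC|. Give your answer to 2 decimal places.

From area = ½·|CB|·|BA|·sin B, we get sin B = 2·area/(|CB|·|BA|) ≈ 0.62559.
Taking the acute solution, ∠B ≈ 38.73°.
Law of cosines then gives |AC| ≈ 7.7716.

7.77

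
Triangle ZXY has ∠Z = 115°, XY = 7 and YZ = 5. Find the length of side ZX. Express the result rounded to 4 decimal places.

3.2222

Law of sines: sin X = YZ·sin Z/XY ≈ 0.64736.
Since XY ≥ YZ, only the acute value applies: ∠X ≈ 40.34°.
Then ∠Y = 180° − ∠Z − ∠X ≈ 24.66°.
Law of sines gives ZX = XY·sin Y/sin Z ≈ 3.2222.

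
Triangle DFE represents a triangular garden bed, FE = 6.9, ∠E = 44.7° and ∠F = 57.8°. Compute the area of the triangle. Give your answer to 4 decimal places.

The third angle is ∠D = 180° − ∠F − ∠E = 77.50°.
Law of sines: ED = FE·sin F/sin D ≈ 5.9805.
Law of sines: DF = FE·sin E/sin D ≈ 4.9713.
Area = ½·FE·ED·sin E ≈ 14.513.

area ≈ 14.5129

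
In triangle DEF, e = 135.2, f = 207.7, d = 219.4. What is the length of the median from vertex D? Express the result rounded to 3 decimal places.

m_D ≈ 136.657

Median from D: ½√(2·e² + 2·f² − d²) ≈ 136.66.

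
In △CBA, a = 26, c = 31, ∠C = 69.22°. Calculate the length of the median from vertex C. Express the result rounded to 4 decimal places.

22.4230

Law of sines: sin A = a·sin C/c ≈ 0.78415.
Since c ≥ a, only the acute value applies: ∠A ≈ 51.64°.
Then ∠B = 180° − ∠C − ∠A ≈ 59.14°.
Law of sines gives b = c·sin B/sin C ≈ 28.462.
Median from C: ½√(2·b² + 2·a² − c²) ≈ 22.423.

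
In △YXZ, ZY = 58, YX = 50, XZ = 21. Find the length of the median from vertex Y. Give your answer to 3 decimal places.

53.120

Median from Y: ½√(2·ZY² + 2·YX² − XZ²) ≈ 53.12.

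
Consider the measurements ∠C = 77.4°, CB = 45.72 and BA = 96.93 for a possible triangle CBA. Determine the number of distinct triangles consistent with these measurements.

CB·sin C = 45.72·sin(77.4°) ≈ 44.62.
Since BA ≥ CB, exactly one triangle exists.

1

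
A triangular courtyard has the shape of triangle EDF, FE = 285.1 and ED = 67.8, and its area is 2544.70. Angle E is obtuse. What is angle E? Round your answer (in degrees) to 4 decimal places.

From area = ½·FE·ED·sin E, we get sin E = 2·area/(FE·ED) ≈ 0.26329.
Taking the obtuse solution, ∠E ≈ 164.73°.

164.7344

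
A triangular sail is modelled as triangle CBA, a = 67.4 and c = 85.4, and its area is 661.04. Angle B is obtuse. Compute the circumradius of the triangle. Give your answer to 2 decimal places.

From area = ½·a·c·sin B, we get sin B = 2·area/(a·c) ≈ 0.22969.
Taking the obtuse solution, ∠B ≈ 166.72°.
Law of cosines then gives b ≈ 151.79.
Circumradius = b/(2 sin B) ≈ 330.42.

R ≈ 330.42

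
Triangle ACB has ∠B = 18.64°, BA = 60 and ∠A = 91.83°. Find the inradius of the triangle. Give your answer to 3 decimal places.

8.496

The third angle is ∠C = 180° − ∠B − ∠A = 69.53°.
Law of sines: CB = BA·sin A/sin C ≈ 64.011.
Law of sines: AC = BA·sin B/sin C ≈ 20.47.
Area = ½·BA·CB·sin B ≈ 613.78.
Semiperimeter s = (64.011+60+20.47)/2 = 72.241.
Inradius = area/s = 613.78/72.241 ≈ 8.4963.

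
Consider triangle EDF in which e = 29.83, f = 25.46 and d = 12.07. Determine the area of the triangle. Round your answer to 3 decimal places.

Semiperimeter s = (29.83 + 12.07 + 25.46)/2 = 33.68.
Heron's formula: area = √(33.68·3.85·21.61·8.22) ≈ 151.77.

151.768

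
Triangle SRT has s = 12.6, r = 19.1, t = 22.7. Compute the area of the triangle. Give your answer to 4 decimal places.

Semiperimeter p = (12.6 + 19.1 + 22.7)/2 = 27.2.
Heron's formula: area = √(27.2·14.6·8.1·4.5) ≈ 120.31.

120.3122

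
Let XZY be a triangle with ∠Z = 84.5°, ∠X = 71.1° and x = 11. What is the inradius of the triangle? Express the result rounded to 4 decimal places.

1.9210

The third angle is ∠Y = 180° − ∠X − ∠Z = 24.40°.
Law of sines: z = x·sin Z/sin X ≈ 11.573.
Law of sines: y = x·sin Y/sin X ≈ 4.8031.
Area = ½·x·z·sin Y ≈ 26.295.
Semiperimeter s = (11+11.573+4.8031)/2 = 13.688.
Inradius = area/s = 26.295/13.688 ≈ 1.921.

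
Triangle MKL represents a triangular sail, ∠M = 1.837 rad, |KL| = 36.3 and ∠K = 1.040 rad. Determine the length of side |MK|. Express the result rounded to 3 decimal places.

The third angle is ∠L = π − ∠M − ∠K = 0.265 rad.
Law of sines: |MK| = |KL|·sin L/sin M ≈ 9.8396.

9.840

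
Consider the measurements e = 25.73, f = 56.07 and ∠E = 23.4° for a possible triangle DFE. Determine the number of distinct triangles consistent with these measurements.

f·sin E = 56.07·sin(23.4°) ≈ 22.27.
Since f sin E < e < f (22.27 < 25.73 < 56.07), two triangles exist.

2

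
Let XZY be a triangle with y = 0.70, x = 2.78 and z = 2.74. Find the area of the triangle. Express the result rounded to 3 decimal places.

0.957

Semiperimeter s = (2.78 + 2.74 + 0.7)/2 = 3.11.
Heron's formula: area = √(3.11·0.33·0.37·2.41) ≈ 0.95664.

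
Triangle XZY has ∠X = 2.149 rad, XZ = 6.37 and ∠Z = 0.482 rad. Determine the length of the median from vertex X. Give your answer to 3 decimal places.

2.959

The third angle is ∠Y = π − ∠X − ∠Z = 0.511 rad.
Law of sines: ZY = XZ·sin X/sin Y ≈ 10.916.
Law of sines: YX = XZ·sin Z/sin Y ≈ 6.0423.
Median from X: ½√(2·YX² + 2·XZ² − ZY²) ≈ 2.9587.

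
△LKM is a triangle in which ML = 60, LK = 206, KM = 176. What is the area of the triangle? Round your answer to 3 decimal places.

Semiperimeter s = (176 + 60 + 206)/2 = 221.
Heron's formula: area = √(221·45·161·15) ≈ 4900.7.

4900.732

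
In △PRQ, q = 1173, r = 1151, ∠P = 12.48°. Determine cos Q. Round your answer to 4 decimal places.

cos Q ≈ 0.0225

By the law of cosines, p² = r² + q² − 2·r·q·cos P = 64287, so p ≈ 253.55.
Law of cosines again: cos Q = (p² + r² − q²)/(2·p·r) ≈ 0.02254, so ∠Q ≈ 88.71°.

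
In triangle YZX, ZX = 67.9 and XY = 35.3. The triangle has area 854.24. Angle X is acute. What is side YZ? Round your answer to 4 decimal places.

49.9431

From area = ½·ZX·XY·sin X, we get sin X = 2·area/(ZX·XY) ≈ 0.71280.
Taking the acute solution, ∠X ≈ 45.46°.
Law of cosines then gives YZ ≈ 49.943.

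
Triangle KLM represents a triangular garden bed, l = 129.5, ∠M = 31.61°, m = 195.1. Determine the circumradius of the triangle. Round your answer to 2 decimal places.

R ≈ 186.12

Law of sines: sin L = l·sin M/m ≈ 0.34790.
Since m ≥ l, only the acute value applies: ∠L ≈ 20.36°.
Then ∠K = 180° − ∠M − ∠L ≈ 128.03°.
Law of sines gives k = m·sin K/sin M ≈ 293.2.
Circumradius = m/(2 sin M) ≈ 186.12.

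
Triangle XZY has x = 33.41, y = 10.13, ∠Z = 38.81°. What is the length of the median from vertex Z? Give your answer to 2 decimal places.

By the law of cosines, z² = y² + x² − 2·y·x·cos Z = 691.4, so z ≈ 26.294.
Median from Z: ½√(2·y² + 2·x² − z²) ≈ 20.894.

20.89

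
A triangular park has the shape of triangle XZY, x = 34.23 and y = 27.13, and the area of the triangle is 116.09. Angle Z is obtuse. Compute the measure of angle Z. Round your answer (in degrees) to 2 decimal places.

From area = ½·y·x·sin Z, we get sin Z = 2·area/(y·x) ≈ 0.25002.
Taking the obtuse solution, ∠Z ≈ 165.52°.

∠Z ≈ 165.52°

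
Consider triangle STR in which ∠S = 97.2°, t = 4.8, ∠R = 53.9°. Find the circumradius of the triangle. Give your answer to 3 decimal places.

4.966

The third angle is ∠T = 180° − ∠R − ∠S = 28.90°.
Law of sines: s = t·sin S/sin T ≈ 9.8538.
Law of sines: r = t·sin R/sin T ≈ 8.025.
Circumradius = t/(2 sin T) ≈ 4.966.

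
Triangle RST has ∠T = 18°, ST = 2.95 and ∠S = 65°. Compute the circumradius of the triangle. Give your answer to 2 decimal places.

The third angle is ∠R = 180° − ∠S − ∠T = 97.00°.
Law of sines: TR = ST·sin S/sin R ≈ 2.6937.
Law of sines: RS = ST·sin T/sin R ≈ 0.91845.
Circumradius = ST/(2 sin R) ≈ 1.4861.

1.49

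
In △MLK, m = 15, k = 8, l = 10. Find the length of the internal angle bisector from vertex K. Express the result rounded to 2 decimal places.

By the law of cosines, cos K = (m² + l² − k²) / (2·m·l) ≈ 0.87000, so ∠K ≈ 29.54°.
The bisector from K has length 2·m·l·cos(∠K/2)/(m+l) ≈ 11.603.

11.60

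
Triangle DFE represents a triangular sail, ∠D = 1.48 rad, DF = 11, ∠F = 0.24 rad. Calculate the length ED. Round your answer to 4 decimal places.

2.6441

The third angle is ∠E = π − ∠D − ∠F = 1.422 rad.
Law of sines: ED = DF·sin F/sin E ≈ 2.6441.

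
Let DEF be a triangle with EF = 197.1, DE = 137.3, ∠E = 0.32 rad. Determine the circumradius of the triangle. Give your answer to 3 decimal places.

126.398

By the law of cosines, FD² = DE² + EF² − 2·DE·EF·cos E = 6323.6, so FD ≈ 79.521.
Area = ½·DE·EF·sin E ≈ 4256.4.
Circumradius = FD/(2 sin E) ≈ 126.4.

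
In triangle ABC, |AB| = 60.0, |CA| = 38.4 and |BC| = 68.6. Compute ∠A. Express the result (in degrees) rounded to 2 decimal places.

85.41

By the law of cosines, cos A = (|CA|² + |AB|² − |BC|²) / (2·|CA|·|AB|) ≈ 0.07999, so ∠A ≈ 85.41°.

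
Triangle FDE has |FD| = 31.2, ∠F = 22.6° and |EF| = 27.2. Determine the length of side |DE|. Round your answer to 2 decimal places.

By the law of cosines, |DE|² = |EF|² + |FD|² − 2·|EF|·|FD|·cos F = 146.33, so |DE| ≈ 12.097.

12.10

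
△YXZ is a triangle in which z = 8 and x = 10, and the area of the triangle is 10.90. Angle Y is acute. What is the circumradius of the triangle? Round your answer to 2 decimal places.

From area = ½·x·z·sin Y, we get sin Y = 2·area/(x·z) ≈ 0.27250.
Taking the acute solution, ∠Y ≈ 15.81°.
Law of cosines then gives y ≈ 3.171.
Circumradius = y/(2 sin Y) ≈ 5.8183.

5.82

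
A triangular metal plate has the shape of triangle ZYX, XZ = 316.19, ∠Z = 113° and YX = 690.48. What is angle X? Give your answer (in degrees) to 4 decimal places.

∠X ≈ 42.0691°

Law of sines: sin Y = XZ·sin Z/YX ≈ 0.42152.
Since YX ≥ XZ, only the acute value applies: ∠Y ≈ 24.93°.
Then ∠X = 180° − ∠Z − ∠Y ≈ 42.07°.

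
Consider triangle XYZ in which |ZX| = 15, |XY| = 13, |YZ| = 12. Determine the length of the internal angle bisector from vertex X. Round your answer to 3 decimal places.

t_X ≈ 12.617

By the law of cosines, cos X = (|ZX|² + |XY|² − |YZ|²) / (2·|ZX|·|XY|) ≈ 0.64103, so ∠X ≈ 50.13°.
The bisector from X has length 2·|ZX|·|XY|·cos(∠X/2)/(|ZX|+|XY|) ≈ 12.617.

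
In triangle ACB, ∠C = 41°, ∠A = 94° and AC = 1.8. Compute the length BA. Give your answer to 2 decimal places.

The third angle is ∠B = 180° − ∠A − ∠C = 45.00°.
Law of sines: BA = AC·sin C/sin B ≈ 1.6701.

1.67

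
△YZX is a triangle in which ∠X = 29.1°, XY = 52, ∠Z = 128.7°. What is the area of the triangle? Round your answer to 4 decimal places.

The third angle is ∠Y = 180° − ∠Z − ∠X = 22.20°.
Law of sines: ZX = XY·sin Y/sin Z ≈ 25.175.
Law of sines: YZ = XY·sin X/sin Z ≈ 32.404.
Area = ½·XY·ZX·sin X ≈ 318.34.

318.3371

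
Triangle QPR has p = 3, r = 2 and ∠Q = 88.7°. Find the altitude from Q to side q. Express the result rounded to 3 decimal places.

1.681

By the law of cosines, q² = p² + r² − 2·p·r·cos Q = 12.728, so q ≈ 3.5676.
Area = ½·p·r·sin Q ≈ 2.9992.
The altitude from Q has length 2·area/q ≈ 1.6814.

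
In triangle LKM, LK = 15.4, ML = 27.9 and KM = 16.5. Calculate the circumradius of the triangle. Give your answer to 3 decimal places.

By the law of cosines, cos L = (ML² + LK² − KM²) / (2·ML·LK) ≈ 0.86501, so ∠L ≈ 30.12°.
Circumradius = KM/(2 sin L) ≈ 16.442.

16.442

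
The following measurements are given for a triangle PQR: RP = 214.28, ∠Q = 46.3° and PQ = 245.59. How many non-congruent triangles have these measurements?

PQ·sin Q = 245.59·sin(46.3°) ≈ 177.6.
Since PQ sin Q < RP < PQ (177.6 < 214.28 < 245.59), two triangles exist.

2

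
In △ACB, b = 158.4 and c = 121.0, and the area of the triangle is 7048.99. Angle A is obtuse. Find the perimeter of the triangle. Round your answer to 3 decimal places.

535.721

From area = ½·c·b·sin A, we get sin A = 2·area/(c·b) ≈ 0.73556.
Taking the obtuse solution, ∠A ≈ 132.65°.
Law of cosines then gives a ≈ 256.32.
Perimeter = 256.32 + 121 + 158.4 = 535.72.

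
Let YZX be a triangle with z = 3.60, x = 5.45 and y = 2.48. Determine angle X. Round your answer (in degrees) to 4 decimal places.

By the law of cosines, cos X = (y² + z² − x²) / (2·y·z) ≈ -0.59320, so ∠X ≈ 126.38°.

126.3841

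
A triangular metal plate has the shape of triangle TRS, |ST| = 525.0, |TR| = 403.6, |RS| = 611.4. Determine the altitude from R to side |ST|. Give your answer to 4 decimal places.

Semiperimeter s = (611.4 + 525 + 403.6)/2 = 770.
Heron's formula: area = √(770·158.6·245·366.4) ≈ 1.047e+05.
The altitude from R has length 2·area/|ST| ≈ 398.87.

398.8673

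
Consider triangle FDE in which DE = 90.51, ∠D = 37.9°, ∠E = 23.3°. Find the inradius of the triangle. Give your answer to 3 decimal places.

The third angle is ∠F = 180° − ∠D − ∠E = 118.80°.
Law of sines: EF = DE·sin D/sin F ≈ 63.447.
Law of sines: FD = DE·sin E/sin F ≈ 40.854.
Area = ½·DE·EF·sin E ≈ 1135.7.
Semiperimeter s = (90.51+63.447+40.854)/2 = 97.406.
Inradius = area/s = 1135.7/97.406 ≈ 11.66.

r ≈ 11.660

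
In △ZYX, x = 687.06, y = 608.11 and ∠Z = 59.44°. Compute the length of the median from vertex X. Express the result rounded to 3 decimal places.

524.767

By the law of cosines, z² = y² + x² − 2·y·x·cos Z = 4.1699e+05, so z ≈ 645.75.
Median from X: ½√(2·z² + 2·y² − x²) ≈ 524.77.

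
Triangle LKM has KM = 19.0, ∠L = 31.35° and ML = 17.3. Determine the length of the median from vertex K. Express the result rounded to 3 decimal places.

m_K ≈ 24.536

Law of sines: sin K = ML·sin L/KM ≈ 0.47371.
Since KM ≥ ML, only the acute value applies: ∠K ≈ 28.28°.
Then ∠M = 180° − ∠L − ∠K ≈ 120.37°.
Law of sines gives LK = KM·sin M/sin L ≈ 31.507.
Median from K: ½√(2·LK² + 2·KM² − ML²) ≈ 24.536.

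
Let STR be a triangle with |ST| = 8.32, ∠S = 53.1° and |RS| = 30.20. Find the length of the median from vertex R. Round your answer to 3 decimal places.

27.901

By the law of cosines, |TR|² = |RS|² + |ST|² − 2·|RS|·|ST|·cos S = 679.53, so |TR| ≈ 26.068.
Median from R: ½√(2·|TR|² + 2·|RS|² − |ST|²) ≈ 27.901.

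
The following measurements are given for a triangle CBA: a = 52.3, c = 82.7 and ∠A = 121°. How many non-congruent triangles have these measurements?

0

c·sin A = 82.7·sin(121°) ≈ 70.89.
Since ∠A is not acute, a triangle exists only if a > c; here a ≤ c, so there is no triangle.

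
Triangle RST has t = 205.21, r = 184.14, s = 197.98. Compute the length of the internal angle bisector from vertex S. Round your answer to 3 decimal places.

By the law of cosines, cos S = (t² + r² − s²) / (2·t·r) ≈ 0.48723, so ∠S ≈ 60.84°.
The bisector from S has length 2·t·r·cos(∠S/2)/(t+r) ≈ 167.38.

167.383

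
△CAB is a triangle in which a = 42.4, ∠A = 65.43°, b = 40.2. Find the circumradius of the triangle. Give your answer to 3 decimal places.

Law of sines: sin B = b·sin A/a ≈ 0.86227.
Since a ≥ b, only the acute value applies: ∠B ≈ 59.57°.
Then ∠C = 180° − ∠A − ∠B ≈ 55.00°.
Law of sines gives c = a·sin C/sin A ≈ 38.189.
Circumradius = a/(2 sin A) ≈ 23.311.

R ≈ 23.311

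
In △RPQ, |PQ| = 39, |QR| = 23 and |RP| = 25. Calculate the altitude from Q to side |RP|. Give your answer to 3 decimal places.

h_Q ≈ 21.797

Semiperimeter s = (39 + 23 + 25)/2 = 43.5.
Heron's formula: area = √(43.5·4.5·20.5·18.5) ≈ 272.47.
The altitude from Q has length 2·area/|RP| ≈ 21.797.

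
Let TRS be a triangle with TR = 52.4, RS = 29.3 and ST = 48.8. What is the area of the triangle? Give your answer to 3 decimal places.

area ≈ 704.165

Semiperimeter s = (29.3 + 48.8 + 52.4)/2 = 65.25.
Heron's formula: area = √(65.25·35.95·16.45·12.85) ≈ 704.16.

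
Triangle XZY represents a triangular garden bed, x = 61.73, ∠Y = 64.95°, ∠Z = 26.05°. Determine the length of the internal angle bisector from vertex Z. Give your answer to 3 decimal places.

The third angle is ∠X = 180° − ∠Z − ∠Y = 89.00°.
Law of sines: z = x·sin Z/sin X ≈ 27.113.
Law of sines: y = x·sin Y/sin X ≈ 55.932.
The bisector from Z has length 2·y·x·cos(∠Z/2)/(y+x) ≈ 57.178.

57.178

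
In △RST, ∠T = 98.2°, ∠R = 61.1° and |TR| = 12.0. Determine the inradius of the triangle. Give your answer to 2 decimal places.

The third angle is ∠S = 180° − ∠T − ∠R = 20.70°.
Law of sines: |ST| = |TR|·sin R/sin S ≈ 29.721.
Law of sines: |RS| = |TR|·sin T/sin S ≈ 33.602.
Area = ½·|TR|·|ST|·sin T ≈ 176.5.
Semiperimeter s = (29.721+12+33.602)/2 = 37.661.
Inradius = area/s = 176.5/37.661 ≈ 4.6866.

4.69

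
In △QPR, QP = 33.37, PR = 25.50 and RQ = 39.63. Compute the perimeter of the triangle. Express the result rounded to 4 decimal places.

98.5000

Perimeter = 25.5 + 39.63 + 33.37 = 98.5.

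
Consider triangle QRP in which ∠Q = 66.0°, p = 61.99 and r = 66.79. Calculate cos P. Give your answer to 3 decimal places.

By the law of cosines, q² = r² + p² − 2·r·p·cos Q = 4935.6, so q ≈ 70.254.
Law of cosines again: cos P = (q² + r² − p²)/(2·q·r) ≈ 0.59180, so ∠P ≈ 53.72°.

cos P ≈ 0.592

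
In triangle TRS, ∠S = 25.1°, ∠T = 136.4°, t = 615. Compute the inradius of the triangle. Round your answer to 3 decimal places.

57.842

The third angle is ∠R = 180° − ∠S − ∠T = 18.50°.
Law of sines: r = t·sin R/sin T ≈ 282.97.
Law of sines: s = t·sin S/sin T ≈ 378.3.
Area = ½·t·r·sin S ≈ 36911.
Semiperimeter p = (615+282.97+378.3)/2 = 638.14.
Inradius = area/p = 36911/638.14 ≈ 57.842.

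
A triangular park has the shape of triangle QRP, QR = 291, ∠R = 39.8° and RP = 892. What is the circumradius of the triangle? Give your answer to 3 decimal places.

By the law of cosines, PQ² = QR² + RP² − 2·QR·RP·cos R = 4.815e+05, so PQ ≈ 693.9.
Area = ½·QR·RP·sin R ≈ 83077.
Circumradius = PQ/(2 sin R) ≈ 542.02.

542.015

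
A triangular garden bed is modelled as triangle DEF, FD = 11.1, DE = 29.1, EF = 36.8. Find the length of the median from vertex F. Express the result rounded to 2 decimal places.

22.96

Median from F: ½√(2·EF² + 2·FD² − DE²) ≈ 22.957.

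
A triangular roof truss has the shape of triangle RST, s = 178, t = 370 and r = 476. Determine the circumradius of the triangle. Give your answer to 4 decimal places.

By the law of cosines, cos R = (s² + t² − r²) / (2·s·t) ≈ -0.44027, so ∠R ≈ 116.12°.
Circumradius = r/(2 sin R) ≈ 265.07.

265.0727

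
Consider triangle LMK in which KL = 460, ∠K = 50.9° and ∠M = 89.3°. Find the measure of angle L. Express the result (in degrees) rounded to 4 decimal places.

39.8000

The third angle is ∠L = 180° − ∠M − ∠K = 39.80°.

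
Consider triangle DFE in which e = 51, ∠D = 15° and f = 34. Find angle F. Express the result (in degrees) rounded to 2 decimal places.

25.86

By the law of cosines, d² = f² + e² − 2·f·e·cos D = 407.17, so d ≈ 20.178.
Law of cosines again: cos F = (e² + d² − f²)/(2·e·d) ≈ 0.89990, so ∠F ≈ 25.86°.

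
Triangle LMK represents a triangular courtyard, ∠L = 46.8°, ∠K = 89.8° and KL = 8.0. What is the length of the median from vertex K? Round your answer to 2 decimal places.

m_K ≈ 5.84

The third angle is ∠M = 180° − ∠K − ∠L = 43.40°.
Law of sines: MK = KL·sin L/sin M ≈ 8.4876.
Law of sines: LM = KL·sin K/sin M ≈ 11.643.
Median from K: ½√(2·MK² + 2·KL² − LM²) ≈ 5.842.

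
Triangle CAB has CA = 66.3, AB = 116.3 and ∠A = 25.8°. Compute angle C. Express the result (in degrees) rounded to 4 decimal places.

By the law of cosines, BC² = CA² + AB² − 2·CA·AB·cos A = 4037.2, so BC ≈ 63.539.
Law of cosines again: cos C = (BC² + CA² − AB²)/(2·BC·CA) ≈ -0.60446, so ∠C ≈ 127.19°.

127.1902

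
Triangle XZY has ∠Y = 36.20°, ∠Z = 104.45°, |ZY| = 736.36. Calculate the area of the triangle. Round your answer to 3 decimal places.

area ≈ 244545.598

The third angle is ∠X = 180° − ∠Z − ∠Y = 39.35°.
Law of sines: |YX| = |ZY|·sin Z/sin X ≈ 1124.6.
Law of sines: |XZ| = |ZY|·sin Y/sin X ≈ 685.9.
Area = ½·|ZY|·|YX|·sin Y ≈ 2.4455e+05.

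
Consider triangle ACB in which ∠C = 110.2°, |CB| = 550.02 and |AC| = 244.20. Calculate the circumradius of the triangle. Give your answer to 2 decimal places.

By the law of cosines, |BA|² = |AC|² + |CB|² − 2·|AC|·|CB|·cos C = 4.5491e+05, so |BA| ≈ 674.47.
Area = ½·|AC|·|CB|·sin C ≈ 63027.
Circumradius = |BA|/(2 sin C) ≈ 359.34.

R ≈ 359.34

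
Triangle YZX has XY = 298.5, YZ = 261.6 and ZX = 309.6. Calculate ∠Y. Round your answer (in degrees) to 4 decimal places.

By the law of cosines, cos Y = (XY² + YZ² − ZX²) / (2·XY·YZ) ≈ 0.39497, so ∠Y ≈ 66.74°.

66.7358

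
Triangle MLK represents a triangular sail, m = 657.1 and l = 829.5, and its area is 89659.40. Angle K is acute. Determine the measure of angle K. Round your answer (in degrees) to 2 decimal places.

∠K ≈ 19.21°

From area = ½·m·l·sin K, we get sin K = 2·area/(m·l) ≈ 0.32899.
Taking the acute solution, ∠K ≈ 19.21°.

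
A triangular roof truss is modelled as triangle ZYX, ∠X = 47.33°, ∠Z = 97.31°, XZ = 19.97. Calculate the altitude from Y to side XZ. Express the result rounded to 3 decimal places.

25.166

The third angle is ∠Y = 180° − ∠X − ∠Z = 35.36°.
Law of sines: YX = XZ·sin Z/sin Y ≈ 34.227.
Law of sines: ZY = XZ·sin X/sin Y ≈ 25.372.
Area = ½·XZ·YX·sin X ≈ 251.28.
The altitude from Y has length 2·area/XZ ≈ 25.166.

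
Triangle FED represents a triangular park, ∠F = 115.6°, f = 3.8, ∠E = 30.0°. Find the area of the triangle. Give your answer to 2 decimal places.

The third angle is ∠D = 180° − ∠F − ∠E = 34.40°.
Law of sines: e = f·sin E/sin F ≈ 2.1068.
Law of sines: d = f·sin D/sin F ≈ 2.3806.
Area = ½·f·e·sin D ≈ 2.2615.

area ≈ 2.26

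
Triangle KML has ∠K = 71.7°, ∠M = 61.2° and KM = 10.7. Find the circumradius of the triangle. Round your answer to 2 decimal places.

7.30

The third angle is ∠L = 180° − ∠K − ∠M = 47.10°.
Law of sines: ML = KM·sin K/sin L ≈ 13.868.
Law of sines: LK = KM·sin M/sin L ≈ 12.8.
Circumradius = KM/(2 sin L) ≈ 7.3033.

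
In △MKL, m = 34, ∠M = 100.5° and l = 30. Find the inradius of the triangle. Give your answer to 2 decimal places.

Law of sines: sin L = l·sin M/m ≈ 0.86758.
Since m ≥ l, only the acute value applies: ∠L ≈ 60.18°.
Then ∠K = 180° − ∠M − ∠L ≈ 19.32°.
Law of sines gives k = m·sin K/sin M ≈ 11.441.
Area = ½·m·l·sin K ≈ 168.74.
Semiperimeter s = (34+11.441+30)/2 = 37.721.
Inradius = area/s = 168.74/37.721 ≈ 4.4735.

4.47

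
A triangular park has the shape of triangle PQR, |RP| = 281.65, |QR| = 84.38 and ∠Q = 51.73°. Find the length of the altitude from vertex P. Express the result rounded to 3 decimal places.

Law of sines: sin P = |QR|·sin Q/|RP| ≈ 0.23521.
Since |RP| ≥ |QR|, only the acute value applies: ∠P ≈ 13.60°.
Then ∠R = 180° − ∠Q − ∠P ≈ 114.67°.
Law of sines gives |PQ| = |RP|·sin R/sin Q ≈ 326.01.
Area = ½·|RP|·|QR|·sin R ≈ 10799.
The altitude from P has length 2·area/|QR| ≈ 255.95.

255.951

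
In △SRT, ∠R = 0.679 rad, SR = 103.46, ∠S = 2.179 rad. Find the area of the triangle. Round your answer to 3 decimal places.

area ≈ 9858.225

The third angle is ∠T = π − ∠S − ∠R = 0.284 rad.
Law of sines: RT = SR·sin S/sin T ≈ 303.45.
Law of sines: TS = SR·sin R/sin T ≈ 232.21.
Area = ½·SR·RT·sin R ≈ 9858.2.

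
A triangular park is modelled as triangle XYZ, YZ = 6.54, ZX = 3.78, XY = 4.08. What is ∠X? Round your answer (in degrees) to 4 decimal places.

By the law of cosines, cos X = (ZX² + XY² − YZ²) / (2·ZX·XY) ≈ -0.38375, so ∠X ≈ 112.57°.

∠X ≈ 112.5664°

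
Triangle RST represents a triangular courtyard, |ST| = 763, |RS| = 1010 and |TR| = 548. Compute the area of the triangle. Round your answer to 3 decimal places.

206211.288

Semiperimeter s = (763 + 548 + 1010)/2 = 1160.5.
Heron's formula: area = √(1160.5·397.5·612.5·150.5) ≈ 2.0621e+05.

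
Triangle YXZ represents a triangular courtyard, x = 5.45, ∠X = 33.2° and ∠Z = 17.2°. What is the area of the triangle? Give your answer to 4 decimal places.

area ≈ 6.1798

The third angle is ∠Y = 180° − ∠X − ∠Z = 129.60°.
Law of sines: y = x·sin Y/sin X ≈ 7.6691.
Law of sines: z = x·sin Z/sin X ≈ 2.9432.
Area = ½·x·y·sin Z ≈ 6.1798.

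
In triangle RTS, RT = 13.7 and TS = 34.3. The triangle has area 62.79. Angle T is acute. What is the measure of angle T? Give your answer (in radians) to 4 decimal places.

From area = ½·RT·TS·sin T, we get sin T = 2·area/(RT·TS) ≈ 0.26724.
Taking the acute solution, ∠T ≈ 0.271 rad.

0.2705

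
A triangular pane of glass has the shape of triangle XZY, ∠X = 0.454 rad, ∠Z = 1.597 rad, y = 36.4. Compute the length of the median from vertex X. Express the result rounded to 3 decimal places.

m_X ≈ 37.724

The third angle is ∠Y = π − ∠X − ∠Z = 1.091 rad.
Law of sines: x = y·sin X/sin Y ≈ 17.999.
Law of sines: z = y·sin Z/sin Y ≈ 41.028.
Median from X: ½√(2·z² + 2·y² − x²) ≈ 37.724.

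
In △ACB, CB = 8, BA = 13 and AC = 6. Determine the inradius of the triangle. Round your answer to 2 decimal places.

Semiperimeter s = (8 + 13 + 6)/2 = 13.5.
Heron's formula: area = √(13.5·5.5·0.5·7.5) ≈ 16.686.
Inradius = area/s = 16.686/13.5 ≈ 1.236.

1.24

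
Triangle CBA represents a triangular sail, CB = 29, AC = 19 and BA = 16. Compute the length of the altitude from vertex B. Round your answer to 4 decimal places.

Semiperimeter s = (16 + 19 + 29)/2 = 32.
Heron's formula: area = √(32·16·13·3) ≈ 141.31.
The altitude from B has length 2·area/AC ≈ 14.875.

14.8745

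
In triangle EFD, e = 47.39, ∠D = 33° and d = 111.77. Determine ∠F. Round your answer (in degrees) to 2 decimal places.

∠F ≈ 133.65°

Law of sines: sin E = e·sin D/d ≈ 0.23092.
Since d ≥ e, only the acute value applies: ∠E ≈ 13.35°.
Then ∠F = 180° − ∠D − ∠E ≈ 133.65°.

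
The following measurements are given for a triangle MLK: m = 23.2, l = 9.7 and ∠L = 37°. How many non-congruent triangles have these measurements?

m·sin L = 23.2·sin(37°) ≈ 13.96.
Since l = 9.7 < 13.96 = m sin L, no triangle exists.

0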